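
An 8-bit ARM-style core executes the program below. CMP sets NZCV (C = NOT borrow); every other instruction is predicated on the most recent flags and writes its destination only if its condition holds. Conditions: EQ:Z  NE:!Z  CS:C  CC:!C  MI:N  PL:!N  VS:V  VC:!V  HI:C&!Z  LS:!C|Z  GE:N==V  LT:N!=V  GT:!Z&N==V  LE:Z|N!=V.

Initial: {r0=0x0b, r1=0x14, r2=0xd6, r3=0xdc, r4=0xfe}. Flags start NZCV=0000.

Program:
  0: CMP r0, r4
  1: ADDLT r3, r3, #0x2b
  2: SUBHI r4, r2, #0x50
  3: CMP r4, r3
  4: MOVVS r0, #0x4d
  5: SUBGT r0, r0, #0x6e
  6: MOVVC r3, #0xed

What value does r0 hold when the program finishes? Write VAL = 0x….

VAL = 0x9d

0: ✓ CMP  NZCV=0000
1: · ADDLT
2: · SUBHI
3: ✓ CMP  NZCV=0010
4: · MOVVS
5: ✓ SUBGT  r0←0x9d
6: ✓ MOVVC  r3←0xed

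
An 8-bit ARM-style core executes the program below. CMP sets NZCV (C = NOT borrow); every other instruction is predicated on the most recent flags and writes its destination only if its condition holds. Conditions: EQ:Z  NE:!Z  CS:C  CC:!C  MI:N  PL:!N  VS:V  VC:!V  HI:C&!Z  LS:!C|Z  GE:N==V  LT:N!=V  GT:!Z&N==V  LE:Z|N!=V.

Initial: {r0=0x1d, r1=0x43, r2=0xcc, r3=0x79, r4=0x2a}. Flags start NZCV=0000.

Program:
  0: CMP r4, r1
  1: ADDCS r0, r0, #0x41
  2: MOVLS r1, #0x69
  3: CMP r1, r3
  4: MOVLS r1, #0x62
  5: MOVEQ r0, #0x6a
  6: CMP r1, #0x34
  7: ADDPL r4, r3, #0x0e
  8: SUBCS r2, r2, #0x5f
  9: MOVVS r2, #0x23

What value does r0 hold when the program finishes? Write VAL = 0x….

0: ✓ CMP  NZCV=1000
1: · ADDCS
2: ✓ MOVLS  r1←0x69
3: ✓ CMP  NZCV=1000
4: ✓ MOVLS  r1←0x62
5: · MOVEQ
6: ✓ CMP  NZCV=0010
7: ✓ ADDPL  r4←0x87
8: ✓ SUBCS  r2←0x6d
9: · MOVVS

VAL = 0x1d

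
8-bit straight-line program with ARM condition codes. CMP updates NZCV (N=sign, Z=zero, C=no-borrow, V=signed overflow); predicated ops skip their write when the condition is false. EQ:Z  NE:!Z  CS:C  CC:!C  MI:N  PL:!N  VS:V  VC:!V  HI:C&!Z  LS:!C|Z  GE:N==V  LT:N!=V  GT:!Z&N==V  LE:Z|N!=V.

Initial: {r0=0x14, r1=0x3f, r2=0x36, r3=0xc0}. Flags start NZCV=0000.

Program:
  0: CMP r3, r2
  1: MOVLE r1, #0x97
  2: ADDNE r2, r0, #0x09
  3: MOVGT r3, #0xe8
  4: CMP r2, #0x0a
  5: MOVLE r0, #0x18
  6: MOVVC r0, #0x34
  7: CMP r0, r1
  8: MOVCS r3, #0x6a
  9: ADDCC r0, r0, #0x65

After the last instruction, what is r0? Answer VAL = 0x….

[0] flags=1010 → (cmp)
[1] flags=1010 LE?T → r1=0x97
[2] flags=1010 NE?T → r2=0x1d
[3] flags=1010 GT?F → skip
[4] flags=0010 → (cmp)
[5] flags=0010 LE?F → skip
[6] flags=0010 VC?T → r0=0x34
[7] flags=1001 → (cmp)
[8] flags=1001 CS?F → skip
[9] flags=1001 CC?T → r0=0x99

VAL = 0x99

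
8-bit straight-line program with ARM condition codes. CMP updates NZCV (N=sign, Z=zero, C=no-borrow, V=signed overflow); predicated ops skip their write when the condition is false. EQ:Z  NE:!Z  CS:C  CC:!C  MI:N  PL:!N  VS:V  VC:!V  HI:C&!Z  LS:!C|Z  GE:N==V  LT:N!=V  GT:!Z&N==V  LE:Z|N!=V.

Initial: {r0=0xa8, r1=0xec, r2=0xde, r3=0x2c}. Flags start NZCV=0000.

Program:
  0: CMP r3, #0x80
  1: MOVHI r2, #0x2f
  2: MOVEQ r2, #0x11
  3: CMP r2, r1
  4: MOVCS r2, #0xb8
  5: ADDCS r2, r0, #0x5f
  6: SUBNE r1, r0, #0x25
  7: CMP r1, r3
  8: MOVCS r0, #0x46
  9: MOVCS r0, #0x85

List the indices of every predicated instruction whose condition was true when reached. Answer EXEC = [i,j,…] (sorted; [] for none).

EXEC = [6,8,9]

0: ✓ CMP  NZCV=1001
1: · MOVHI
2: · MOVEQ
3: ✓ CMP  NZCV=1000
4: · MOVCS
5: · ADDCS
6: ✓ SUBNE  r1←0x83
7: ✓ CMP  NZCV=0011
8: ✓ MOVCS  r0←0x46
9: ✓ MOVCS  r0←0x85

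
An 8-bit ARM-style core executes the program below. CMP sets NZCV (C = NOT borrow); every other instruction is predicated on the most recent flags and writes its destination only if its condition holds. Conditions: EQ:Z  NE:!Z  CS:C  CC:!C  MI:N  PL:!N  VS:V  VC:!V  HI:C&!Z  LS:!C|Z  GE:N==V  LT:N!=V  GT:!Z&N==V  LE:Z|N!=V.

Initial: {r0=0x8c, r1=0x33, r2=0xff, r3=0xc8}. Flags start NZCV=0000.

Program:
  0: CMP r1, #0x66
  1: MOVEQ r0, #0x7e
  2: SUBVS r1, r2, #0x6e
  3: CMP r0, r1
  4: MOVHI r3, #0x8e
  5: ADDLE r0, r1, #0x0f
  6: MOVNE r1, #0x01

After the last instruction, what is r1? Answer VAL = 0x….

0: ✓ CMP  NZCV=1000
1: · MOVEQ
2: · SUBVS
3: ✓ CMP  NZCV=0011
4: ✓ MOVHI  r3←0x8e
5: ✓ ADDLE  r0←0x42
6: ✓ MOVNE  r1←0x01

VAL = 0x01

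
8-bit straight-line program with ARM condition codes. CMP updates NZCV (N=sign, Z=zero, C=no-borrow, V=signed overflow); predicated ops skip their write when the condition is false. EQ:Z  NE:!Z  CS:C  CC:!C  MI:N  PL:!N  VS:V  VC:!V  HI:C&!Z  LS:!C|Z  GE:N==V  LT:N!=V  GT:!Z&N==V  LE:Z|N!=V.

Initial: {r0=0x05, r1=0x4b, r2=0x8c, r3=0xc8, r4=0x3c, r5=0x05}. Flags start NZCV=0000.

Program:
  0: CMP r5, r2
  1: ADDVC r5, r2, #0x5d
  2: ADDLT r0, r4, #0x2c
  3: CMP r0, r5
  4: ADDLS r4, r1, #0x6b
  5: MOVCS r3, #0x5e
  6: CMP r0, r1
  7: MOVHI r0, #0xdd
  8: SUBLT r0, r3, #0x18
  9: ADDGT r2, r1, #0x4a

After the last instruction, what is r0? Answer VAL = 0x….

[0] flags=0000 → (cmp)
[1] flags=0000 VC?T → r5=0xe9
[2] flags=0000 LT?F → skip
[3] flags=0000 → (cmp)
[4] flags=0000 LS?T → r4=0xb6
[5] flags=0000 CS?F → skip
[6] flags=1000 → (cmp)
[7] flags=1000 HI?F → skip
[8] flags=1000 LT?T → r0=0xb0
[9] flags=1000 GT?F → skip

VAL = 0xb0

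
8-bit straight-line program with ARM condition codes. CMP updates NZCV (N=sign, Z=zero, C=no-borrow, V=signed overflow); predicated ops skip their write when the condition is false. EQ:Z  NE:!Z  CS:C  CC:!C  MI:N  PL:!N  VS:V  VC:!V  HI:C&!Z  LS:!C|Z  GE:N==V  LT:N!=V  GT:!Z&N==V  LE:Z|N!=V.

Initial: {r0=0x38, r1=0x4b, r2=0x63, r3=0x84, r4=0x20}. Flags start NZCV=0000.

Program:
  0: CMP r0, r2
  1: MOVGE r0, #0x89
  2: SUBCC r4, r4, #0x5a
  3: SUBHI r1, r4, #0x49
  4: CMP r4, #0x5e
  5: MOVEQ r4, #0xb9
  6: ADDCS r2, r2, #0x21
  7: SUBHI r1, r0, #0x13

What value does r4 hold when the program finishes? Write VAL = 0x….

0: ✓ CMP  NZCV=1000
1: · MOVGE
2: ✓ SUBCC  r4←0xc6
3: · SUBHI
4: ✓ CMP  NZCV=0011
5: · MOVEQ
6: ✓ ADDCS  r2←0x84
7: ✓ SUBHI  r1←0x25

VAL = 0xc6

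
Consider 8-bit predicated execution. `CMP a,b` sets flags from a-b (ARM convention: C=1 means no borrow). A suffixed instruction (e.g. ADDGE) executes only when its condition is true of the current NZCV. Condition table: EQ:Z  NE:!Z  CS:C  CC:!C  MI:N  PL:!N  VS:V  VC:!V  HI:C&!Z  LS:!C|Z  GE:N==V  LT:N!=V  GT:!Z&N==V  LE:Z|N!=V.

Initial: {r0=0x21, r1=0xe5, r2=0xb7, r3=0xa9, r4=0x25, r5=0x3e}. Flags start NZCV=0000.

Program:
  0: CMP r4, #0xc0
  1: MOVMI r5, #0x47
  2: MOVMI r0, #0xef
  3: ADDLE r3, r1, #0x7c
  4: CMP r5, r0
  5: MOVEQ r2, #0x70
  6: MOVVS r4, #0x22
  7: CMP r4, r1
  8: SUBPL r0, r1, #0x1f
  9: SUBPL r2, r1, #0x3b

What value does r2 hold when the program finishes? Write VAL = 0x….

[0] flags=0000 → (cmp)
[1] flags=0000 MI?F → skip
[2] flags=0000 MI?F → skip
[3] flags=0000 LE?F → skip
[4] flags=0010 → (cmp)
[5] flags=0010 EQ?F → skip
[6] flags=0010 VS?F → skip
[7] flags=0000 → (cmp)
[8] flags=0000 PL?T → r0=0xc6
[9] flags=0000 PL?T → r2=0xaa

VAL = 0xaa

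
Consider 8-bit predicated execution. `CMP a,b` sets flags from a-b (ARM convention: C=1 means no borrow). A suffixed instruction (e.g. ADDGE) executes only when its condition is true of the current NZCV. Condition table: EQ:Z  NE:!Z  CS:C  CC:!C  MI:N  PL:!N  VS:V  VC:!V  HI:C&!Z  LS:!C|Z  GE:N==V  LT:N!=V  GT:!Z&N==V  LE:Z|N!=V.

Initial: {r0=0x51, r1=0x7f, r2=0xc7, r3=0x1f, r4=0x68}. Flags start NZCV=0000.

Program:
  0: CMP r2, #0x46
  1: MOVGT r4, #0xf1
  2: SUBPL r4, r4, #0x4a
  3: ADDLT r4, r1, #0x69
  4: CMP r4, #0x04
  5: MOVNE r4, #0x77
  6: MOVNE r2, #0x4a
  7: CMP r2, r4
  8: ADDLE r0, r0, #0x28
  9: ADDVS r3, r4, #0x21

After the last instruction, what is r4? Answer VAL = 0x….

VAL = 0x77

[0] flags=1010 → (cmp)
[1] flags=1010 GT?F → skip
[2] flags=1010 PL?F → skip
[3] flags=1010 LT?T → r4=0xe8
[4] flags=1010 → (cmp)
[5] flags=1010 NE?T → r4=0x77
[6] flags=1010 NE?T → r2=0x4a
[7] flags=1000 → (cmp)
[8] flags=1000 LE?T → r0=0x79
[9] flags=1000 VS?F → skip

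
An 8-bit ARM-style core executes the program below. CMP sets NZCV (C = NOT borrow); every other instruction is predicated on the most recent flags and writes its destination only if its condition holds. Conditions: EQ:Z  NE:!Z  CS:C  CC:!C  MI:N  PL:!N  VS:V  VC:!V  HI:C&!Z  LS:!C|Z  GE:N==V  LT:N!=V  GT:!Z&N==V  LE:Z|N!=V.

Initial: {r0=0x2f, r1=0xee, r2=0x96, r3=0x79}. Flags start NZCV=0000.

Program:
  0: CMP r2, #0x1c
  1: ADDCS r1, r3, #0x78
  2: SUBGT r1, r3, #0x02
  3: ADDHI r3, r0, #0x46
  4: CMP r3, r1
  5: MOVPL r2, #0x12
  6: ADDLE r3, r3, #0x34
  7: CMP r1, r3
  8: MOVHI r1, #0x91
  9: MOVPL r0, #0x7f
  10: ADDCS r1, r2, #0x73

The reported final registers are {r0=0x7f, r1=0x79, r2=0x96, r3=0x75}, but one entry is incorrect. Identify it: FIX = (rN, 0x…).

0: ✓ CMP  NZCV=0011
1: ✓ ADDCS  r1←0xf1
2: · SUBGT
3: ✓ ADDHI  r3←0x75
4: ✓ CMP  NZCV=1001
5: · MOVPL
6: · ADDLE
7: ✓ CMP  NZCV=0011
8: ✓ MOVHI  r1←0x91
9: ✓ MOVPL  r0←0x7f
10: ✓ ADDCS  r1←0x09

FIX = (r1, 0x09)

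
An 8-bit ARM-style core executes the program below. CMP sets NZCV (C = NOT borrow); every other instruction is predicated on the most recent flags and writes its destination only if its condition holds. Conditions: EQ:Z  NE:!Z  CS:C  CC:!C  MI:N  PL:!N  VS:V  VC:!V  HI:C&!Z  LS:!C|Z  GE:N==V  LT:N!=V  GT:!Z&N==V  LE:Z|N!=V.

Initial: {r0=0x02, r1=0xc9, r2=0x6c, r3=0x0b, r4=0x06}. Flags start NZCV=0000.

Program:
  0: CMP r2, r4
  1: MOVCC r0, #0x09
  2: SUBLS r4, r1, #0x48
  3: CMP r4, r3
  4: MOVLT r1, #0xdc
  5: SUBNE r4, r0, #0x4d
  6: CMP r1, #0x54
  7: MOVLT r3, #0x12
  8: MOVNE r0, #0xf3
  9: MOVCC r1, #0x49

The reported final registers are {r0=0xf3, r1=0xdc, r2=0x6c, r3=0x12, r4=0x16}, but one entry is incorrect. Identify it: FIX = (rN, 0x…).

FIX = (r4, 0xb5)

[0] flags=0010 → (cmp)
[1] flags=0010 CC?F → skip
[2] flags=0010 LS?F → skip
[3] flags=1000 → (cmp)
[4] flags=1000 LT?T → r1=0xdc
[5] flags=1000 NE?T → r4=0xb5
[6] flags=1010 → (cmp)
[7] flags=1010 LT?T → r3=0x12
[8] flags=1010 NE?T → r0=0xf3
[9] flags=1010 CC?F → skip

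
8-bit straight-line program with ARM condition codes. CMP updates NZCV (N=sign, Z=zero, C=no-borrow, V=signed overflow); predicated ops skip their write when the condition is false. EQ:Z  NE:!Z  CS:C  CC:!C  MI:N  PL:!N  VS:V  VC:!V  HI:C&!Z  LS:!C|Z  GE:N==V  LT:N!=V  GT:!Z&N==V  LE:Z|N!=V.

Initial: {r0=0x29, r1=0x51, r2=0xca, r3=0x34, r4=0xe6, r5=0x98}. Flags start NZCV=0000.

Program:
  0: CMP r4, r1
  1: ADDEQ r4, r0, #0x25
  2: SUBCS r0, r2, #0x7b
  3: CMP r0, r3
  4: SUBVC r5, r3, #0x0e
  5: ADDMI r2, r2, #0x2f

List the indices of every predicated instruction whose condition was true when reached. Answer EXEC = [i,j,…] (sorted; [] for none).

EXEC = [2,4]

0: ✓ CMP  NZCV=1010
1: · ADDEQ
2: ✓ SUBCS  r0←0x4f
3: ✓ CMP  NZCV=0010
4: ✓ SUBVC  r5←0x26
5: · ADDMI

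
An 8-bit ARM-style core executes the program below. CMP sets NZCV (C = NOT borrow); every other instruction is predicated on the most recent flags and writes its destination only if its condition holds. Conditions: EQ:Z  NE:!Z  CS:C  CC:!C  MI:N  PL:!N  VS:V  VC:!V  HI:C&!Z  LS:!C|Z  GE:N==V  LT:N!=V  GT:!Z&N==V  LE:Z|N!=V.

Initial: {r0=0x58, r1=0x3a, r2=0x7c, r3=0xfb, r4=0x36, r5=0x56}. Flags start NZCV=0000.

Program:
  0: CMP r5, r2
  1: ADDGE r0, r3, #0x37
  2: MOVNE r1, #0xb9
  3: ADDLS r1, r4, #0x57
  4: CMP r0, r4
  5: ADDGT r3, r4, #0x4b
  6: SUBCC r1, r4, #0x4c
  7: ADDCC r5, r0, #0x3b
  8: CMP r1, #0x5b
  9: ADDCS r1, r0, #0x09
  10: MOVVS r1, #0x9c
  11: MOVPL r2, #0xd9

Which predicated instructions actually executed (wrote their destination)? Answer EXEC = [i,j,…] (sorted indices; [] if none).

0: ✓ CMP  NZCV=1000
1: · ADDGE
2: ✓ MOVNE  r1←0xb9
3: ✓ ADDLS  r1←0x8d
4: ✓ CMP  NZCV=0010
5: ✓ ADDGT  r3←0x81
6: · SUBCC
7: · ADDCC
8: ✓ CMP  NZCV=0011
9: ✓ ADDCS  r1←0x61
10: ✓ MOVVS  r1←0x9c
11: ✓ MOVPL  r2←0xd9

EXEC = [2,3,5,9,10,11]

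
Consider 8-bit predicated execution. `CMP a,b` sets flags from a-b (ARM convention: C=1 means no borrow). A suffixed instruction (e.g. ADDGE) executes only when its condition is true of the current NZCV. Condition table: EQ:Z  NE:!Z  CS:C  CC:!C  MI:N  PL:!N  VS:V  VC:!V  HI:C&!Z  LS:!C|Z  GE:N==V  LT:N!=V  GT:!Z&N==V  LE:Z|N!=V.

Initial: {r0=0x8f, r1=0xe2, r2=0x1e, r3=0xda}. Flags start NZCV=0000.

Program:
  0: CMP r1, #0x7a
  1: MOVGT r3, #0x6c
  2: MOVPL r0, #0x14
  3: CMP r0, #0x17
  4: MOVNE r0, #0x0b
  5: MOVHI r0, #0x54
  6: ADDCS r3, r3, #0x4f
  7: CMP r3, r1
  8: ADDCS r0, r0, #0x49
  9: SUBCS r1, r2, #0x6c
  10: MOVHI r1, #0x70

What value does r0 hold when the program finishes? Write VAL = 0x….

0: ✓ CMP  NZCV=0011
1: · MOVGT
2: ✓ MOVPL  r0←0x14
3: ✓ CMP  NZCV=1000
4: ✓ MOVNE  r0←0x0b
5: · MOVHI
6: · ADDCS
7: ✓ CMP  NZCV=1000
8: · ADDCS
9: · SUBCS
10: · MOVHI

VAL = 0x0b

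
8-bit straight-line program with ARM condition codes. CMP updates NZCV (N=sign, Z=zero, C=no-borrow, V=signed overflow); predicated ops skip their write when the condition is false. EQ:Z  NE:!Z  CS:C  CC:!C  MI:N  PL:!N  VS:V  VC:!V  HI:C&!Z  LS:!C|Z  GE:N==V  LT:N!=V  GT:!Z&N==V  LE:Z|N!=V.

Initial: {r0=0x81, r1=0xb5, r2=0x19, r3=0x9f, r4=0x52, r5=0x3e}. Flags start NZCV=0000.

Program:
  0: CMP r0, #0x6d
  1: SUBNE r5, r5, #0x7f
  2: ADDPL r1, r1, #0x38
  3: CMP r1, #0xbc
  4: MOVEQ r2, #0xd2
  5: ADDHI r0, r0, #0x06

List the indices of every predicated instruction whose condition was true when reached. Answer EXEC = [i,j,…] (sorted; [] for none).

EXEC = [1,2,5]

[0] flags=0011 → (cmp)
[1] flags=0011 NE?T → r5=0xbf
[2] flags=0011 PL?T → r1=0xed
[3] flags=0010 → (cmp)
[4] flags=0010 EQ?F → skip
[5] flags=0010 HI?T → r0=0x87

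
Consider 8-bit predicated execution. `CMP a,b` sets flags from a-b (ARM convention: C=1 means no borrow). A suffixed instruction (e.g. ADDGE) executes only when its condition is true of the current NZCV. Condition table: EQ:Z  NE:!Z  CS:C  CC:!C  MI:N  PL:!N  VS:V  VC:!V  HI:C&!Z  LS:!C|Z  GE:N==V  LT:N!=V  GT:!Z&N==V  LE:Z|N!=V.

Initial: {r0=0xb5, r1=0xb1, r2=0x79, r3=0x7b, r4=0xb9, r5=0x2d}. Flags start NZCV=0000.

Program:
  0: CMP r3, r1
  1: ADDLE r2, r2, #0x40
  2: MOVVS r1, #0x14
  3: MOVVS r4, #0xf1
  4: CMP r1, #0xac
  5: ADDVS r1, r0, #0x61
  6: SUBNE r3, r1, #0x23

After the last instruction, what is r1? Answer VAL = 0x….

VAL = 0x14

[0] flags=1001 → (cmp)
[1] flags=1001 LE?F → skip
[2] flags=1001 VS?T → r1=0x14
[3] flags=1001 VS?T → r4=0xf1
[4] flags=0000 → (cmp)
[5] flags=0000 VS?F → skip
[6] flags=0000 NE?T → r3=0xf1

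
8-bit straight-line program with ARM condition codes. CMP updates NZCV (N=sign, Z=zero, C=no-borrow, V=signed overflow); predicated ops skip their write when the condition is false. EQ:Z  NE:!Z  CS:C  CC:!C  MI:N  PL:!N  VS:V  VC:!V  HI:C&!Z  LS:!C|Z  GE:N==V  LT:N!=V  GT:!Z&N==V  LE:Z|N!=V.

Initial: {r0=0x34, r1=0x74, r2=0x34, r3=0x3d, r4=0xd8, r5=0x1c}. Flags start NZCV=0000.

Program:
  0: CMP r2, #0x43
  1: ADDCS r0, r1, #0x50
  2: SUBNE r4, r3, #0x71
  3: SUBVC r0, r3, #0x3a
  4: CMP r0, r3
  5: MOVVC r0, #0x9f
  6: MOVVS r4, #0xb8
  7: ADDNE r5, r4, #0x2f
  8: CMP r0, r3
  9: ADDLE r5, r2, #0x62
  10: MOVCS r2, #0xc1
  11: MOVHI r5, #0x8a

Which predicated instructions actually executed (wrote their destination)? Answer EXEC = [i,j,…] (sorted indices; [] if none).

0: ✓ CMP  NZCV=1000
1: · ADDCS
2: ✓ SUBNE  r4←0xcc
3: ✓ SUBVC  r0←0x03
4: ✓ CMP  NZCV=1000
5: ✓ MOVVC  r0←0x9f
6: · MOVVS
7: ✓ ADDNE  r5←0xfb
8: ✓ CMP  NZCV=0011
9: ✓ ADDLE  r5←0x96
10: ✓ MOVCS  r2←0xc1
11: ✓ MOVHI  r5←0x8a

EXEC = [2,3,5,7,9,10,11]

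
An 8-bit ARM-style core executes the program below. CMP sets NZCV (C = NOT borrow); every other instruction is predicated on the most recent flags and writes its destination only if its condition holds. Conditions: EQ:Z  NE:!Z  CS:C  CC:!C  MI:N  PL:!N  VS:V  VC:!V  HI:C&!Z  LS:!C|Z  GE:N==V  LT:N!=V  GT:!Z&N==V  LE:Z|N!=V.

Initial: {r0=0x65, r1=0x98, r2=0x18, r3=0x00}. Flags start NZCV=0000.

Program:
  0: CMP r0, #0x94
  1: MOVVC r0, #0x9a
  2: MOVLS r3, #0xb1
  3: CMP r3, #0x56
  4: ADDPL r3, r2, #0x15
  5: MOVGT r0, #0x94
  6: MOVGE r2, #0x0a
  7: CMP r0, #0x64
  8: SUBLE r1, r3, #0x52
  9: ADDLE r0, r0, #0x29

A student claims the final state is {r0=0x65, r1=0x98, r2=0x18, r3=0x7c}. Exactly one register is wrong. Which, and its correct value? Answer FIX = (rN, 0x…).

0: ✓ CMP  NZCV=1001
1: · MOVVC
2: ✓ MOVLS  r3←0xb1
3: ✓ CMP  NZCV=0011
4: ✓ ADDPL  r3←0x2d
5: · MOVGT
6: · MOVGE
7: ✓ CMP  NZCV=0010
8: · SUBLE
9: · ADDLE

FIX = (r3, 0x2d)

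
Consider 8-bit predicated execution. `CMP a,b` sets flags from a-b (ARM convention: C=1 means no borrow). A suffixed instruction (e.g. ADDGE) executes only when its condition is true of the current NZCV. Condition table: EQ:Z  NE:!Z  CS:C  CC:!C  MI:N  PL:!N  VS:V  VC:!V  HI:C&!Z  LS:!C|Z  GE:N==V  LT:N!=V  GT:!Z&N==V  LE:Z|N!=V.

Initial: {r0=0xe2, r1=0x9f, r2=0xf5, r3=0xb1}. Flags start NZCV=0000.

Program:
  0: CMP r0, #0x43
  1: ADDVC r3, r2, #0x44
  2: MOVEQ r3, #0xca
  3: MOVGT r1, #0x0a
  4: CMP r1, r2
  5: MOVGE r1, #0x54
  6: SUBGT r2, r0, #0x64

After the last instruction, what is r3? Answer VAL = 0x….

VAL = 0x39

[0] flags=1010 → (cmp)
[1] flags=1010 VC?T → r3=0x39
[2] flags=1010 EQ?F → skip
[3] flags=1010 GT?F → skip
[4] flags=1000 → (cmp)
[5] flags=1000 GE?F → skip
[6] flags=1000 GT?F → skip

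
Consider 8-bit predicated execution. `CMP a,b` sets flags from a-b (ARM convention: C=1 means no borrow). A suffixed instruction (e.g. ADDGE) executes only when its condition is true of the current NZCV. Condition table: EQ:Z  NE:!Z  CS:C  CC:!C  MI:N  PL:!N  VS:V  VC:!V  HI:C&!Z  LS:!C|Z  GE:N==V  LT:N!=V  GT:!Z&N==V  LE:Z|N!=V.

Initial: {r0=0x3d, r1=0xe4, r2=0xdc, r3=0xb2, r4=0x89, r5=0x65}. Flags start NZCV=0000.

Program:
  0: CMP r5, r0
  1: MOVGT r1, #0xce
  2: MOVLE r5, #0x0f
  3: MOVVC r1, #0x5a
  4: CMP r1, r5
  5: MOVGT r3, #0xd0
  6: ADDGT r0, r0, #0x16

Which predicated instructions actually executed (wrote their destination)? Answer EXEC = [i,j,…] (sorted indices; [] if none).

EXEC = [1,3]

0: ✓ CMP  NZCV=0010
1: ✓ MOVGT  r1←0xce
2: · MOVLE
3: ✓ MOVVC  r1←0x5a
4: ✓ CMP  NZCV=1000
5: · MOVGT
6: · ADDGT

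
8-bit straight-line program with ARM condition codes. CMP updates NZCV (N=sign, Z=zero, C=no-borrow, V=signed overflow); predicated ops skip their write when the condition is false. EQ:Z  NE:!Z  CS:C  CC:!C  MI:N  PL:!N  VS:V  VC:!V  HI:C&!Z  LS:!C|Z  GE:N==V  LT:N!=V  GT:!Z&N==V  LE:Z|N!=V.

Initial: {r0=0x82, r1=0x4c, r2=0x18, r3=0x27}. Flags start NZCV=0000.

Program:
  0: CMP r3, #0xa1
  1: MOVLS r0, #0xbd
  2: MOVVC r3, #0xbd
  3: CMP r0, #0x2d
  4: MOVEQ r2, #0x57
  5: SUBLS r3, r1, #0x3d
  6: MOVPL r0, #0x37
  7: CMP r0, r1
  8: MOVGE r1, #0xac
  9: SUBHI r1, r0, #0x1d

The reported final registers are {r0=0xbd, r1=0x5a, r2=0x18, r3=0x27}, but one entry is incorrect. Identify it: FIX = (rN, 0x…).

FIX = (r1, 0xa0)

0: ✓ CMP  NZCV=1001
1: ✓ MOVLS  r0←0xbd
2: · MOVVC
3: ✓ CMP  NZCV=1010
4: · MOVEQ
5: · SUBLS
6: · MOVPL
7: ✓ CMP  NZCV=0011
8: · MOVGE
9: ✓ SUBHI  r1←0xa0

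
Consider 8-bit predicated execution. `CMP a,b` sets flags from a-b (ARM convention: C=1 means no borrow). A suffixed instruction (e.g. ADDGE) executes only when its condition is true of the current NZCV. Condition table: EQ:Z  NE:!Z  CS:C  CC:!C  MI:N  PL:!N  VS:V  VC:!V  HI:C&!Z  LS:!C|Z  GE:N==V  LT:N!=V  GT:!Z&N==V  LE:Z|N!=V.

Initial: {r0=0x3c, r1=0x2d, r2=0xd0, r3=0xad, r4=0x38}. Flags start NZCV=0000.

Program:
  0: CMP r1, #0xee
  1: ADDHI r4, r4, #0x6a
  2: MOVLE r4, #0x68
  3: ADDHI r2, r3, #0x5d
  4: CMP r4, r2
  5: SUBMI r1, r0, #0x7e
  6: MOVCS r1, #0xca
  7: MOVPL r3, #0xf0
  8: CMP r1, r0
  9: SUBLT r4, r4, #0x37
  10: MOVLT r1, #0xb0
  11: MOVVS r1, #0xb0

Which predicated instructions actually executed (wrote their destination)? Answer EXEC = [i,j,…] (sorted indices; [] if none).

EXEC = [7,9,10]

[0] flags=0000 → (cmp)
[1] flags=0000 HI?F → skip
[2] flags=0000 LE?F → skip
[3] flags=0000 HI?F → skip
[4] flags=0000 → (cmp)
[5] flags=0000 MI?F → skip
[6] flags=0000 CS?F → skip
[7] flags=0000 PL?T → r3=0xf0
[8] flags=1000 → (cmp)
[9] flags=1000 LT?T → r4=0x01
[10] flags=1000 LT?T → r1=0xb0
[11] flags=1000 VS?F → skip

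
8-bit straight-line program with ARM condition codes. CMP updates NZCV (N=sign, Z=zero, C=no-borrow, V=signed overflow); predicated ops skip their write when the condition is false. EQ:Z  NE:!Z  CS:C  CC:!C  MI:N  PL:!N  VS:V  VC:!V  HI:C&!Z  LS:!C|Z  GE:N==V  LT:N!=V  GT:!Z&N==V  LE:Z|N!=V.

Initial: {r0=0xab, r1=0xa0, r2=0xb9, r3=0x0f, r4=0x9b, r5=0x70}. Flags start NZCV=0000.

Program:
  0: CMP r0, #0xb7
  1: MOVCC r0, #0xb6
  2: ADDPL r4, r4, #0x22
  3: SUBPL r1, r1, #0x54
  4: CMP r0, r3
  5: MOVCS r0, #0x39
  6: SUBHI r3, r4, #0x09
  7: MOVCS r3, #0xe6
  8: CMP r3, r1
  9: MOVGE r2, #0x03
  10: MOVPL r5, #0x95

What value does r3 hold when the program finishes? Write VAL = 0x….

VAL = 0xe6

0: ✓ CMP  NZCV=1000
1: ✓ MOVCC  r0←0xb6
2: · ADDPL
3: · SUBPL
4: ✓ CMP  NZCV=1010
5: ✓ MOVCS  r0←0x39
6: ✓ SUBHI  r3←0x92
7: ✓ MOVCS  r3←0xe6
8: ✓ CMP  NZCV=0010
9: ✓ MOVGE  r2←0x03
10: ✓ MOVPL  r5←0x95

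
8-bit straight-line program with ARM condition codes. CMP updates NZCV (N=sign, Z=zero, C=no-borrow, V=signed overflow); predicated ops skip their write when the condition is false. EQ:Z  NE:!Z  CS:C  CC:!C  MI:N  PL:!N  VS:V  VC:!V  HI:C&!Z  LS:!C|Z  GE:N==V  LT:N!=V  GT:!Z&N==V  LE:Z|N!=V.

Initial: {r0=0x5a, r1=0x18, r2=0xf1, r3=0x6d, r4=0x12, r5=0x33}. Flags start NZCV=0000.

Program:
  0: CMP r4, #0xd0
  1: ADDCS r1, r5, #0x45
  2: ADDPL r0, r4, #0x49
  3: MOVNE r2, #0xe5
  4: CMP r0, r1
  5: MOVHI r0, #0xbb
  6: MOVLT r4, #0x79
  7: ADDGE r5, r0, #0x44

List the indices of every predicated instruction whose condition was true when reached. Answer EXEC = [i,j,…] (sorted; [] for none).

0: ✓ CMP  NZCV=0000
1: · ADDCS
2: ✓ ADDPL  r0←0x5b
3: ✓ MOVNE  r2←0xe5
4: ✓ CMP  NZCV=0010
5: ✓ MOVHI  r0←0xbb
6: · MOVLT
7: ✓ ADDGE  r5←0xff

EXEC = [2,3,5,7]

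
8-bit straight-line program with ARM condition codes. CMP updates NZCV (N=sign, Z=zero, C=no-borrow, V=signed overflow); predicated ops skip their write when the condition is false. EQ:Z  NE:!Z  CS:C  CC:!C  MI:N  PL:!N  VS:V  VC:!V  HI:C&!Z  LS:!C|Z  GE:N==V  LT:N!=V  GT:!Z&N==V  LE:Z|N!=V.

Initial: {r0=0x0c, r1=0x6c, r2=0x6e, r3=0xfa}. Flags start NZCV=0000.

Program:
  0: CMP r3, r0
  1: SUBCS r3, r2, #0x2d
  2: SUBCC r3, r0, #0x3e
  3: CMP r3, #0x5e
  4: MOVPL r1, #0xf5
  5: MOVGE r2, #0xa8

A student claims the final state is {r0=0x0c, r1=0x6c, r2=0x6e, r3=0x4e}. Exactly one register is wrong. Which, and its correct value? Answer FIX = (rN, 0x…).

FIX = (r3, 0x41)

[0] flags=1010 → (cmp)
[1] flags=1010 CS?T → r3=0x41
[2] flags=1010 CC?F → skip
[3] flags=1000 → (cmp)
[4] flags=1000 PL?F → skip
[5] flags=1000 GE?F → skip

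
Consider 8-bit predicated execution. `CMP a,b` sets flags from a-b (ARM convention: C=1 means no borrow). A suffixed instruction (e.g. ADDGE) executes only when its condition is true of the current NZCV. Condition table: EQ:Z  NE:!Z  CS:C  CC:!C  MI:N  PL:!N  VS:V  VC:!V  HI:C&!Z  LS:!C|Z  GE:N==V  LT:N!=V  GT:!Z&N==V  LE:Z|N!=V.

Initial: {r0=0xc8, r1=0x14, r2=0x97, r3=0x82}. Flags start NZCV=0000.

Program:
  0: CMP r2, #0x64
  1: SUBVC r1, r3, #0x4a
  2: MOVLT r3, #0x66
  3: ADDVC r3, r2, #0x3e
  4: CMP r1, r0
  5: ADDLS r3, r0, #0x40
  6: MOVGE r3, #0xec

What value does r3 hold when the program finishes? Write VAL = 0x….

VAL = 0xec

0: ✓ CMP  NZCV=0011
1: · SUBVC
2: ✓ MOVLT  r3←0x66
3: · ADDVC
4: ✓ CMP  NZCV=0000
5: ✓ ADDLS  r3←0x08
6: ✓ MOVGE  r3←0xec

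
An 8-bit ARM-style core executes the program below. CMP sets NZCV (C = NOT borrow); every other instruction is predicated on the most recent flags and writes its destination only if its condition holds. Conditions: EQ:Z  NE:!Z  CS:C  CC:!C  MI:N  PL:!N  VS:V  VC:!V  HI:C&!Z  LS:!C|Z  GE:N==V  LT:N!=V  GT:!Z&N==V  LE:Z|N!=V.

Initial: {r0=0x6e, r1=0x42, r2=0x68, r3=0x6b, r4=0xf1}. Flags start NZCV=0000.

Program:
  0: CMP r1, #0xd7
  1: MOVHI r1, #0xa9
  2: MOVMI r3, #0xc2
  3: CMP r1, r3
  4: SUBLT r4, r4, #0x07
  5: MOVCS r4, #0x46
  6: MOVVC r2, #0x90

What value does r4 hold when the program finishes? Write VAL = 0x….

VAL = 0xea

[0] flags=0000 → (cmp)
[1] flags=0000 HI?F → skip
[2] flags=0000 MI?F → skip
[3] flags=1000 → (cmp)
[4] flags=1000 LT?T → r4=0xea
[5] flags=1000 CS?F → skip
[6] flags=1000 VC?T → r2=0x90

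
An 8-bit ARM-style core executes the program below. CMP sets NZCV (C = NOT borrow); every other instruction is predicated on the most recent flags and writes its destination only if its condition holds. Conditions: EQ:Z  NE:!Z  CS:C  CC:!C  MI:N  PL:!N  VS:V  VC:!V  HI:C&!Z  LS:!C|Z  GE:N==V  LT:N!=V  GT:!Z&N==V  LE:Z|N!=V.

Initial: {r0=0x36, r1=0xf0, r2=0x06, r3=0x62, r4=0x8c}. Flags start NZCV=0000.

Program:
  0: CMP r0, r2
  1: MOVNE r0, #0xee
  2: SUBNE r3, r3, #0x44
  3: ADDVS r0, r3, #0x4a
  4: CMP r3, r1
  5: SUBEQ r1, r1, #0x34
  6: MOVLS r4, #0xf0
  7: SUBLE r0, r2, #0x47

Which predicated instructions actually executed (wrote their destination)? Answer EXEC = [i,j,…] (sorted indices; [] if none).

0: ✓ CMP  NZCV=0010
1: ✓ MOVNE  r0←0xee
2: ✓ SUBNE  r3←0x1e
3: · ADDVS
4: ✓ CMP  NZCV=0000
5: · SUBEQ
6: ✓ MOVLS  r4←0xf0
7: · SUBLE

EXEC = [1,2,6]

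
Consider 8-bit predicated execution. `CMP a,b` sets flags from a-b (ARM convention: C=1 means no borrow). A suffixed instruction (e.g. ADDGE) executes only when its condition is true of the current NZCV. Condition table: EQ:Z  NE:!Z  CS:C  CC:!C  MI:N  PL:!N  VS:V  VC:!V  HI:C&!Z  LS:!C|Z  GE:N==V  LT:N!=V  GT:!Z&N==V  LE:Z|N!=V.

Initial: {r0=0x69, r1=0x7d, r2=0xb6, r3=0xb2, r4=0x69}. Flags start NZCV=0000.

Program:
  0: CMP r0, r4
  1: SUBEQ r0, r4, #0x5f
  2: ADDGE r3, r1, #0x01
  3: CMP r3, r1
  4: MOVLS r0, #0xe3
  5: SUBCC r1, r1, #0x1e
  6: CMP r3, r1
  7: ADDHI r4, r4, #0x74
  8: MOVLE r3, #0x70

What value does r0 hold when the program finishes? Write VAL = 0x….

VAL = 0x0a

0: ✓ CMP  NZCV=0110
1: ✓ SUBEQ  r0←0x0a
2: ✓ ADDGE  r3←0x7e
3: ✓ CMP  NZCV=0010
4: · MOVLS
5: · SUBCC
6: ✓ CMP  NZCV=0010
7: ✓ ADDHI  r4←0xdd
8: · MOVLE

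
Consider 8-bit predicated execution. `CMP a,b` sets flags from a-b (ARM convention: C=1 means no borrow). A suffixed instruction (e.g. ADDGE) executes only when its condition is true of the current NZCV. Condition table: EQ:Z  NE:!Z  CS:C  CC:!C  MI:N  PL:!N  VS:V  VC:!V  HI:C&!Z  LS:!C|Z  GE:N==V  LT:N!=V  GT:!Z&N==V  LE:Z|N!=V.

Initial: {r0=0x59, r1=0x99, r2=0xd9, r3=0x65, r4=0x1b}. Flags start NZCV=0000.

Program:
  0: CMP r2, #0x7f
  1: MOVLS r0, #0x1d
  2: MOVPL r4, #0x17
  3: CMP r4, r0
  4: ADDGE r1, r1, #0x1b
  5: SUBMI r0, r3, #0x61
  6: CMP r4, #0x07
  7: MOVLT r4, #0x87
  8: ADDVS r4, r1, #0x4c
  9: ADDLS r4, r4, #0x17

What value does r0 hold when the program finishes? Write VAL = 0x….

[0] flags=0011 → (cmp)
[1] flags=0011 LS?F → skip
[2] flags=0011 PL?T → r4=0x17
[3] flags=1000 → (cmp)
[4] flags=1000 GE?F → skip
[5] flags=1000 MI?T → r0=0x04
[6] flags=0010 → (cmp)
[7] flags=0010 LT?F → skip
[8] flags=0010 VS?F → skip
[9] flags=0010 LS?F → skip

VAL = 0x04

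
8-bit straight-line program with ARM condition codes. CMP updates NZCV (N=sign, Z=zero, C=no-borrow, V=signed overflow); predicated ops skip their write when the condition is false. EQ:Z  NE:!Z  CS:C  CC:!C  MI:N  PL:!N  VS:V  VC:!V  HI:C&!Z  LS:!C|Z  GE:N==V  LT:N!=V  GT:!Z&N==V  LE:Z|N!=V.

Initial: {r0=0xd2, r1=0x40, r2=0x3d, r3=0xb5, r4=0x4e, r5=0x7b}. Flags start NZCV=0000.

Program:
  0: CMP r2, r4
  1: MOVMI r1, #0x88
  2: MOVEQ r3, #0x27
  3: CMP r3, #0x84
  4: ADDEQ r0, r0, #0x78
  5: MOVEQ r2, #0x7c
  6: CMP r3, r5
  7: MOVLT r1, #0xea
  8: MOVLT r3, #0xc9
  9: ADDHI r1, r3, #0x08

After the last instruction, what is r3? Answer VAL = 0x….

VAL = 0xc9

0: ✓ CMP  NZCV=1000
1: ✓ MOVMI  r1←0x88
2: · MOVEQ
3: ✓ CMP  NZCV=0010
4: · ADDEQ
5: · MOVEQ
6: ✓ CMP  NZCV=0011
7: ✓ MOVLT  r1←0xea
8: ✓ MOVLT  r3←0xc9
9: ✓ ADDHI  r1←0xd1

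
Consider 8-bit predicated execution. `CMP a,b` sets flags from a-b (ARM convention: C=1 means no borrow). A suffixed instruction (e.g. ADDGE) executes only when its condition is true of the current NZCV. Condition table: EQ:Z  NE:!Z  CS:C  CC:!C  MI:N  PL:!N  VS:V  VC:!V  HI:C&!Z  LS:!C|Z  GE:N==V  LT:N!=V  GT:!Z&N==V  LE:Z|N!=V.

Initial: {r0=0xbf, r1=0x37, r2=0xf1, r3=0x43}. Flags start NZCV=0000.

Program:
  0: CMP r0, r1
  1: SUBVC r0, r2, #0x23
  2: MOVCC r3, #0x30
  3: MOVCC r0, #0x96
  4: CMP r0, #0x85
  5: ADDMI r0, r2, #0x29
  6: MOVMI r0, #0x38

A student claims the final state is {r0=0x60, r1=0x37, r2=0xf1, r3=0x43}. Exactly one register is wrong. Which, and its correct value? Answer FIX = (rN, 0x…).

0: ✓ CMP  NZCV=1010
1: ✓ SUBVC  r0←0xce
2: · MOVCC
3: · MOVCC
4: ✓ CMP  NZCV=0010
5: · ADDMI
6: · MOVMI

FIX = (r0, 0xce)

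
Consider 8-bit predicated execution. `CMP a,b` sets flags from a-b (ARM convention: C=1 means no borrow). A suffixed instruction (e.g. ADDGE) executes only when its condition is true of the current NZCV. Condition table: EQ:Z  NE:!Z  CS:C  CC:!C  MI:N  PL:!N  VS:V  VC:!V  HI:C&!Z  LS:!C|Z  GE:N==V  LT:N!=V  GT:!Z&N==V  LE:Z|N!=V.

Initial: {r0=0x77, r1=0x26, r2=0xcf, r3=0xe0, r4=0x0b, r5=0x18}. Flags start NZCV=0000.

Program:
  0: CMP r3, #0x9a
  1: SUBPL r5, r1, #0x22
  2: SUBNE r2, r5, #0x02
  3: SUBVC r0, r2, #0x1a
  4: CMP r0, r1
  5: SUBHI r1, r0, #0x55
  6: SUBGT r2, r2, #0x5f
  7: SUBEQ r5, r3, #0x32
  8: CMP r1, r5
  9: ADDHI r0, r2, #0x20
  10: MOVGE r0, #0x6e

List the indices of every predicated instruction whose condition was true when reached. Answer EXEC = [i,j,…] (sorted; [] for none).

0: ✓ CMP  NZCV=0010
1: ✓ SUBPL  r5←0x04
2: ✓ SUBNE  r2←0x02
3: ✓ SUBVC  r0←0xe8
4: ✓ CMP  NZCV=1010
5: ✓ SUBHI  r1←0x93
6: · SUBGT
7: · SUBEQ
8: ✓ CMP  NZCV=1010
9: ✓ ADDHI  r0←0x22
10: · MOVGE

EXEC = [1,2,3,5,9]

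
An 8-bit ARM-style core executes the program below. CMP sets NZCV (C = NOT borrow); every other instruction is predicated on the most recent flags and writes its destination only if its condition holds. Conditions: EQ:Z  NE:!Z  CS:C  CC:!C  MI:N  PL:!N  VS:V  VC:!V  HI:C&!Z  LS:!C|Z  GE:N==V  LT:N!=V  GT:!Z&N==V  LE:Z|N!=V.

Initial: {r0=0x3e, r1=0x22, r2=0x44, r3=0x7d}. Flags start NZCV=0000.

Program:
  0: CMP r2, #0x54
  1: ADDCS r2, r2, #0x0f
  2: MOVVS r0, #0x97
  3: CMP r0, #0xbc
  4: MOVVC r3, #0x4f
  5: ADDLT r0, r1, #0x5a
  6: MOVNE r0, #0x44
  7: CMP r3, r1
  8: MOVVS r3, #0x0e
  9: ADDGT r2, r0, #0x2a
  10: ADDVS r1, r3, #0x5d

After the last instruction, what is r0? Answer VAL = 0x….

VAL = 0x44

[0] flags=1000 → (cmp)
[1] flags=1000 CS?F → skip
[2] flags=1000 VS?F → skip
[3] flags=1001 → (cmp)
[4] flags=1001 VC?F → skip
[5] flags=1001 LT?F → skip
[6] flags=1001 NE?T → r0=0x44
[7] flags=0010 → (cmp)
[8] flags=0010 VS?F → skip
[9] flags=0010 GT?T → r2=0x6e
[10] flags=0010 VS?F → skip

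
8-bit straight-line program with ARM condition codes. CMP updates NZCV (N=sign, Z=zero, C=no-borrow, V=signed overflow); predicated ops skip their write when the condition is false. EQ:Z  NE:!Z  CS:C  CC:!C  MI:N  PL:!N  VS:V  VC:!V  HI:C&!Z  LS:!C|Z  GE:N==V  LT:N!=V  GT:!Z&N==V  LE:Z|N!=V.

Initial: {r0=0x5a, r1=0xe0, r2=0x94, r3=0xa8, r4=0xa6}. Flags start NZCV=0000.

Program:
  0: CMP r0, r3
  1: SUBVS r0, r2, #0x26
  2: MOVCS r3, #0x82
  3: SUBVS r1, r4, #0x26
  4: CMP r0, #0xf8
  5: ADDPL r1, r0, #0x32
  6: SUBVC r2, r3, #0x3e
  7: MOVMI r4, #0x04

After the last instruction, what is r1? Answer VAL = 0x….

0: ✓ CMP  NZCV=1001
1: ✓ SUBVS  r0←0x6e
2: · MOVCS
3: ✓ SUBVS  r1←0x80
4: ✓ CMP  NZCV=0000
5: ✓ ADDPL  r1←0xa0
6: ✓ SUBVC  r2←0x6a
7: · MOVMI

VAL = 0xa0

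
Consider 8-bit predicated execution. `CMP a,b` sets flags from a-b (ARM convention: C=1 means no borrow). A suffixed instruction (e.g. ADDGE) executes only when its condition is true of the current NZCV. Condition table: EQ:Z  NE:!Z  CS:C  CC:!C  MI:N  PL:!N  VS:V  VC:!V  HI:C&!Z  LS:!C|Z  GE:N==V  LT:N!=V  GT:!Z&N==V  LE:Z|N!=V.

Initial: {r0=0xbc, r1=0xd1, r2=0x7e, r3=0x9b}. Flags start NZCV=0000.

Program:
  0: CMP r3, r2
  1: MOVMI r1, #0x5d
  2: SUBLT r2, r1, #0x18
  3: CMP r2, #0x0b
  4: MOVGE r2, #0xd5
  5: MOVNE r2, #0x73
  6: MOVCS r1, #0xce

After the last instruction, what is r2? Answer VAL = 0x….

VAL = 0x73

0: ✓ CMP  NZCV=0011
1: · MOVMI
2: ✓ SUBLT  r2←0xb9
3: ✓ CMP  NZCV=1010
4: · MOVGE
5: ✓ MOVNE  r2←0x73
6: ✓ MOVCS  r1←0xce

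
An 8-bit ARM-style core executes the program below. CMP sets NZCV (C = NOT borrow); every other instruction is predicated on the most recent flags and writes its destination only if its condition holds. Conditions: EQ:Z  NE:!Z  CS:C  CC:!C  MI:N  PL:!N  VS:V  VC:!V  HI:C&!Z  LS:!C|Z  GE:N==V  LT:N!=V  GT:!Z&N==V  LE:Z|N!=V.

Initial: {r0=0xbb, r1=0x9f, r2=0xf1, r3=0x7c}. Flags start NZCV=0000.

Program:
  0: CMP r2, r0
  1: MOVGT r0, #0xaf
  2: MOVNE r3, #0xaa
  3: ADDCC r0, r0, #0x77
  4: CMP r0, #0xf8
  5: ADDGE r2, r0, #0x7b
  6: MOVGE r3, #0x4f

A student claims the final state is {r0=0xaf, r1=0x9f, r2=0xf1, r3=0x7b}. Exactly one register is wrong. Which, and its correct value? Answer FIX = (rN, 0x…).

FIX = (r3, 0xaa)

[0] flags=0010 → (cmp)
[1] flags=0010 GT?T → r0=0xaf
[2] flags=0010 NE?T → r3=0xaa
[3] flags=0010 CC?F → skip
[4] flags=1000 → (cmp)
[5] flags=1000 GE?F → skip
[6] flags=1000 GE?F → skip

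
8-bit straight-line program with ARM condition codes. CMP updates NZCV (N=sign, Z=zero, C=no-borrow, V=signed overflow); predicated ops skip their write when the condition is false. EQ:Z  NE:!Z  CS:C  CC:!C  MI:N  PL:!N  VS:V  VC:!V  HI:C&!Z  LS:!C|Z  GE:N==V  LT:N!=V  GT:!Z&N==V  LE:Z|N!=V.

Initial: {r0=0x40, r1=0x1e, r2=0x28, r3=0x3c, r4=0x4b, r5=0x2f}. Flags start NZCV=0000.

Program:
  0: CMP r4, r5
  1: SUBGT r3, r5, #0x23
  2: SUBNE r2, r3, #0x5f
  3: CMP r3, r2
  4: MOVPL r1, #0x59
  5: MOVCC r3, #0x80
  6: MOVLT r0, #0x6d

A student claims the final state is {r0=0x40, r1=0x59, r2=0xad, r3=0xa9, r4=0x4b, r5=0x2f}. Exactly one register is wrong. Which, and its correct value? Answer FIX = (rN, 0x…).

FIX = (r3, 0x80)

0: ✓ CMP  NZCV=0010
1: ✓ SUBGT  r3←0x0c
2: ✓ SUBNE  r2←0xad
3: ✓ CMP  NZCV=0000
4: ✓ MOVPL  r1←0x59
5: ✓ MOVCC  r3←0x80
6: · MOVLT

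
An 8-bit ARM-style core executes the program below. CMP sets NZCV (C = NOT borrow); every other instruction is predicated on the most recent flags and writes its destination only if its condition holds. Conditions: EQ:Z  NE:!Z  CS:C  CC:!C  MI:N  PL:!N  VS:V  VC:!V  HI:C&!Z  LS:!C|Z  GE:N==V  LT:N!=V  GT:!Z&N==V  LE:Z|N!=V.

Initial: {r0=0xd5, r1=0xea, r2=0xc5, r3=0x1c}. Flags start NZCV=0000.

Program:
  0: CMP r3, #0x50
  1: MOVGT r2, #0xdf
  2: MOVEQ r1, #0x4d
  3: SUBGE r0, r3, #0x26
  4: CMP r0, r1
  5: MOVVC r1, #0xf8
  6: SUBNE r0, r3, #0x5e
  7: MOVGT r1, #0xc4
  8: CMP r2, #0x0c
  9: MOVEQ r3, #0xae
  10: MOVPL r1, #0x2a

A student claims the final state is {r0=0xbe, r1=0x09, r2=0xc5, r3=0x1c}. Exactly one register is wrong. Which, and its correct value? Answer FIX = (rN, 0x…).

0: ✓ CMP  NZCV=1000
1: · MOVGT
2: · MOVEQ
3: · SUBGE
4: ✓ CMP  NZCV=1000
5: ✓ MOVVC  r1←0xf8
6: ✓ SUBNE  r0←0xbe
7: · MOVGT
8: ✓ CMP  NZCV=1010
9: · MOVEQ
10: · MOVPL

FIX = (r1, 0xf8)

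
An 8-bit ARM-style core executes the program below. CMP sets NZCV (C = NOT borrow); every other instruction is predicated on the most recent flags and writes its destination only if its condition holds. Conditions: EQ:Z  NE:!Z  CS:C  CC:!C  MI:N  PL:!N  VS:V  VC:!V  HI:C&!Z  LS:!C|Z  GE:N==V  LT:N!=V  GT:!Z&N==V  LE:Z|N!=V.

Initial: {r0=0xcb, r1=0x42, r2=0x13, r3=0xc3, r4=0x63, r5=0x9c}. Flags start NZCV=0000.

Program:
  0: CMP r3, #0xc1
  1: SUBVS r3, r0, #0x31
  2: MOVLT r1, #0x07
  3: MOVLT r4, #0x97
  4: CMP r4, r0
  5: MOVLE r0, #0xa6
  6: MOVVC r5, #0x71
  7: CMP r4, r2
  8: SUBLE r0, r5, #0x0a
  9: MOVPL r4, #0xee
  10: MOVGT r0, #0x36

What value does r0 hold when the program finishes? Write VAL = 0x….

[0] flags=0010 → (cmp)
[1] flags=0010 VS?F → skip
[2] flags=0010 LT?F → skip
[3] flags=0010 LT?F → skip
[4] flags=1001 → (cmp)
[5] flags=1001 LE?F → skip
[6] flags=1001 VC?F → skip
[7] flags=0010 → (cmp)
[8] flags=0010 LE?F → skip
[9] flags=0010 PL?T → r4=0xee
[10] flags=0010 GT?T → r0=0x36

VAL = 0x36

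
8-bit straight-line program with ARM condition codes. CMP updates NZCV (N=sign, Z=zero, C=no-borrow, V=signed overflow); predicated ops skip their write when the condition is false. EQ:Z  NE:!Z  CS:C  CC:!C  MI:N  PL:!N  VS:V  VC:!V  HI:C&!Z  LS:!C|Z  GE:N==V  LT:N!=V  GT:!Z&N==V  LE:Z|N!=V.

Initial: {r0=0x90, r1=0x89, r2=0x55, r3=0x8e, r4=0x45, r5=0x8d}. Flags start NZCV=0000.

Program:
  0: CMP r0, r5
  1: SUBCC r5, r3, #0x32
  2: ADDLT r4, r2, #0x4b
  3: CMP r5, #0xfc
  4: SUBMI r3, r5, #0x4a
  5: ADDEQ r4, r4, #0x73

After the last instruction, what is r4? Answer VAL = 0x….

0: ✓ CMP  NZCV=0010
1: · SUBCC
2: · ADDLT
3: ✓ CMP  NZCV=1000
4: ✓ SUBMI  r3←0x43
5: · ADDEQ

VAL = 0x45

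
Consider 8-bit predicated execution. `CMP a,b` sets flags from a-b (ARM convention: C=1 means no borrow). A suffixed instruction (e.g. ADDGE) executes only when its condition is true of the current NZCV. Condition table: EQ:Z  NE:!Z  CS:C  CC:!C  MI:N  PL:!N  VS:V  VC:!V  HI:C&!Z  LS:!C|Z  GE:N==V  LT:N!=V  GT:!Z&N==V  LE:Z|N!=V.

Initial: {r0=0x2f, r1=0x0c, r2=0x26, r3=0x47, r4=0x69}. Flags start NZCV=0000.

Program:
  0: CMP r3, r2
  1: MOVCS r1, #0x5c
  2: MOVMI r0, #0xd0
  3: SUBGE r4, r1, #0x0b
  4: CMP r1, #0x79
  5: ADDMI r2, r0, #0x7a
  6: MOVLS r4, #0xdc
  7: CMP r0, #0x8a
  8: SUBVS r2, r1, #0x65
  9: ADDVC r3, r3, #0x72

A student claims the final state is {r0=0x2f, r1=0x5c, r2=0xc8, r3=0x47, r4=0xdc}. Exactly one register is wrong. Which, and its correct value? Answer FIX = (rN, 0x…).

0: ✓ CMP  NZCV=0010
1: ✓ MOVCS  r1←0x5c
2: · MOVMI
3: ✓ SUBGE  r4←0x51
4: ✓ CMP  NZCV=1000
5: ✓ ADDMI  r2←0xa9
6: ✓ MOVLS  r4←0xdc
7: ✓ CMP  NZCV=1001
8: ✓ SUBVS  r2←0xf7
9: · ADDVC

FIX = (r2, 0xf7)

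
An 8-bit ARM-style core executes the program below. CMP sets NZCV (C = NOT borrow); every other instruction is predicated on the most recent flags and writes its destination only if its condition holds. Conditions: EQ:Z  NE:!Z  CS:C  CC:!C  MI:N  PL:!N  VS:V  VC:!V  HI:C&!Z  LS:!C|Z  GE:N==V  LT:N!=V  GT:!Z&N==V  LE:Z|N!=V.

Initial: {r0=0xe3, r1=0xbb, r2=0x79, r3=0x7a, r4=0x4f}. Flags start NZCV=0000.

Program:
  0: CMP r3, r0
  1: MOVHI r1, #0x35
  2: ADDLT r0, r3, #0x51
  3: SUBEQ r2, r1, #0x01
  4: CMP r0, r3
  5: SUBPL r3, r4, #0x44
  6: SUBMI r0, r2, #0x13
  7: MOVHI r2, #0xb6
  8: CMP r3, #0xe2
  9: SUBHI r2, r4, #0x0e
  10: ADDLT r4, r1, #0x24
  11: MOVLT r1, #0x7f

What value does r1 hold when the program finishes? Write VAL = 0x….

VAL = 0xbb

0: ✓ CMP  NZCV=1001
1: · MOVHI
2: · ADDLT
3: · SUBEQ
4: ✓ CMP  NZCV=0011
5: ✓ SUBPL  r3←0x0b
6: · SUBMI
7: ✓ MOVHI  r2←0xb6
8: ✓ CMP  NZCV=0000
9: · SUBHI
10: · ADDLT
11: · MOVLT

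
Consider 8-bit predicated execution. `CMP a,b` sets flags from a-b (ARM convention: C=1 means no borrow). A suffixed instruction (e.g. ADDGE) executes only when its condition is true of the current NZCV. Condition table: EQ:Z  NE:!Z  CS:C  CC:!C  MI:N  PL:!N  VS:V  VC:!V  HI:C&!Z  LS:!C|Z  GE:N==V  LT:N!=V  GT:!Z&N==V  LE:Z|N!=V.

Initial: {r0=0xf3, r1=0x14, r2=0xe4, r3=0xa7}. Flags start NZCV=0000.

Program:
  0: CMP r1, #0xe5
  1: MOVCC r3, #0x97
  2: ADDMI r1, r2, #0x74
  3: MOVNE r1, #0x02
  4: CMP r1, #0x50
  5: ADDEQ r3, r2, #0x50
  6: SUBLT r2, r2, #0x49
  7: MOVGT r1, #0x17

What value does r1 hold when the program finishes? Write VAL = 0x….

VAL = 0x02

0: ✓ CMP  NZCV=0000
1: ✓ MOVCC  r3←0x97
2: · ADDMI
3: ✓ MOVNE  r1←0x02
4: ✓ CMP  NZCV=1000
5: · ADDEQ
6: ✓ SUBLT  r2←0x9b
7: · MOVGT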